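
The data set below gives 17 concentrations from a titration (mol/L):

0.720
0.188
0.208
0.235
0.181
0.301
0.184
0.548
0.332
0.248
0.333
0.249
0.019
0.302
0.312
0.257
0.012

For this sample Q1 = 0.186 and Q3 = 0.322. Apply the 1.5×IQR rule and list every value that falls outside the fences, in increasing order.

IQR = Q3 − Q1 = 0.322 − 0.186 = 0.136.
Lower fence = Q1 − 1.5·IQR = 0.186 − 0.204 = -0.018.
Upper fence = Q3 + 1.5·IQR = 0.322 + 0.204 = 0.526.
0.548 > 0.526 → outlier.
0.720 > 0.526 → outlier.
All remaining values lie within [-0.018, 0.526].

0.548, 0.720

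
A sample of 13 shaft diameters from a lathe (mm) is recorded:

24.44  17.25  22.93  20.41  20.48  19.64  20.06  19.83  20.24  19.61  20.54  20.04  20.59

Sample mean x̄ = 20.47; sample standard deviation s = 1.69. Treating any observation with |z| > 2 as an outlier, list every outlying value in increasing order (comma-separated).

24.44

Cutoffs at x̄ ± 2s: 20.47 ± 2·1.69 = [17.09, 23.85].
24.44: z = 2.35, |z| > 2 → outlier.
Every other value lies within [17.09, 23.85].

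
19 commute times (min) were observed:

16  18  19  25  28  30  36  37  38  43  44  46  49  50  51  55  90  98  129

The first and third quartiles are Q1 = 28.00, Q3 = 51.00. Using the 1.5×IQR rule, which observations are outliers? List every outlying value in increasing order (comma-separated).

IQR = Q3 − Q1 = 51.00 − 28.00 = 23.00.
Lower fence = Q1 − 1.5·IQR = 28.00 − 34.50 = -6.50.
Upper fence = Q3 + 1.5·IQR = 51.00 + 34.50 = 85.50.
90 > 85.50 → outlier.
98 > 85.50 → outlier.
129 > 85.50 → outlier.
All remaining values lie within [-6.50, 85.50].

90, 98, 129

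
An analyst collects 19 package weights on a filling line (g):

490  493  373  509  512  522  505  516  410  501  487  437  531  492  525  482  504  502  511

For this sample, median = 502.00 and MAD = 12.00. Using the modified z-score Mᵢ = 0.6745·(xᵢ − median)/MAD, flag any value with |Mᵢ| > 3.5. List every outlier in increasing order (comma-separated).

373, 410, 437

|Mᵢ| > 3.5 ⇔ |xᵢ − 502.00| > 3.5·12.00/0.6745 = 62.27.
So outliers lie outside [439.73, 564.27].
373: M = -7.25 → outlier.
410: M = -5.17 → outlier.
437: M = -3.65 → outlier.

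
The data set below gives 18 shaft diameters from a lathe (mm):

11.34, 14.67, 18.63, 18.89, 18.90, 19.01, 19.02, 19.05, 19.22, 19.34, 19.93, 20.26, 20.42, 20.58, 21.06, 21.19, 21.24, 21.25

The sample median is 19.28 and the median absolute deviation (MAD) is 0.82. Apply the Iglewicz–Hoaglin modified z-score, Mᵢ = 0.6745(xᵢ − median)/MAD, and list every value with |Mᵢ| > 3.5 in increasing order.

11.34, 14.67

|Mᵢ| > 3.5 ⇔ |xᵢ − 19.28| > 3.5·0.82/0.6745 = 4.26.
So outliers lie outside [15.02, 23.54].
11.34: M = -6.53 → outlier.
14.67: M = -3.79 → outlier.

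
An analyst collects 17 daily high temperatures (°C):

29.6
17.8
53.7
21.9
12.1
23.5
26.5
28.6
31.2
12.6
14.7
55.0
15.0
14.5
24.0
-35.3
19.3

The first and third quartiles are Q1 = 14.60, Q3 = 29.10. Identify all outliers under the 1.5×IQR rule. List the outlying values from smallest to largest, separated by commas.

-35.3, 53.7, 55.0

IQR = Q3 − Q1 = 29.10 − 14.60 = 14.50.
Lower fence = Q1 − 1.5·IQR = 14.60 − 21.75 = -7.15.
Upper fence = Q3 + 1.5·IQR = 29.10 + 21.75 = 50.85.
-35.3 < -7.15 → outlier.
53.7 > 50.85 → outlier.
55.0 > 50.85 → outlier.
All remaining values lie within [-7.15, 50.85].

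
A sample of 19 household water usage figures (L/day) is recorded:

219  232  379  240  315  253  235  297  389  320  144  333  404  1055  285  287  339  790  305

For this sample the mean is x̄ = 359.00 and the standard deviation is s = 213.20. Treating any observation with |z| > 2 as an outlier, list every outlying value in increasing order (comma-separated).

Cutoffs at x̄ ± 2s: 359.00 ± 2·213.20 = [-67.40, 785.40].
790: z = 2.02, |z| > 2 → outlier.
1055: z = 3.26, |z| > 2 → outlier.
Every other value lies within [-67.40, 785.40].

790, 1055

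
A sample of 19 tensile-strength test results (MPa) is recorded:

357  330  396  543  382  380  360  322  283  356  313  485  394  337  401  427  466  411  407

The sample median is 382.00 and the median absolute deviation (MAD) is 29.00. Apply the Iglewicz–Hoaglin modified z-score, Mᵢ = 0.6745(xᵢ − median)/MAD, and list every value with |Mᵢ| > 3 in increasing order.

543

|Mᵢ| > 3 ⇔ |xᵢ − 382.00| > 3·29.00/0.6745 = 128.98.
So outliers lie outside [253.02, 510.98].
543: M = 3.74 → outlier.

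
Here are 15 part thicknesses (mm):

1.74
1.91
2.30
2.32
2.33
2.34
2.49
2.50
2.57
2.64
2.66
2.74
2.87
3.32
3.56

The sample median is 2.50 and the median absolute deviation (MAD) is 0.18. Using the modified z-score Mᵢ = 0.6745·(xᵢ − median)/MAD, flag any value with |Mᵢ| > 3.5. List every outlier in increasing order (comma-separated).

3.56

|Mᵢ| > 3.5 ⇔ |xᵢ − 2.50| > 3.5·0.18/0.6745 = 0.93.
So outliers lie outside [1.57, 3.43].
3.56: M = 3.97 → outlier.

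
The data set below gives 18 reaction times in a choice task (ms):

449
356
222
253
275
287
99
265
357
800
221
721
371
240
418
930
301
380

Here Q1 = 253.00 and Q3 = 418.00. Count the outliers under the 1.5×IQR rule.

IQR = 165.00; fences at 253.00 − 247.50 = 5.50 and 418.00 + 247.50 = 665.50.
Outside the cutoffs: 721, 800, 930.

3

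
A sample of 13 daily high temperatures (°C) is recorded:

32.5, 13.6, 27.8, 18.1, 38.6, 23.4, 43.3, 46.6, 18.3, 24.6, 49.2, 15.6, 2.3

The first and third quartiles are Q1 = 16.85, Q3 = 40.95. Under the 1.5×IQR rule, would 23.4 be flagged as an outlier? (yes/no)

no

IQR = Q3 − Q1 = 40.95 − 16.85 = 24.10.
Lower fence = Q1 − 1.5·IQR = 16.85 − 36.15 = -19.30.
Upper fence = Q3 + 1.5·IQR = 40.95 + 36.15 = 77.10.
23.4 lies within [-19.30, 77.10].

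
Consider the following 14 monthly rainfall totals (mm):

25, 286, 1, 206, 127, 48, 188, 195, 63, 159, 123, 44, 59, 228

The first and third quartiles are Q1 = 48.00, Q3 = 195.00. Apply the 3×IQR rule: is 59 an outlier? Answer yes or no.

no

IQR = Q3 − Q1 = 195.00 − 48.00 = 147.00.
Lower fence = Q1 − 3·IQR = 48.00 − 441.00 = -393.00.
Upper fence = Q3 + 3·IQR = 195.00 + 441.00 = 636.00.
59 lies within [-393.00, 636.00].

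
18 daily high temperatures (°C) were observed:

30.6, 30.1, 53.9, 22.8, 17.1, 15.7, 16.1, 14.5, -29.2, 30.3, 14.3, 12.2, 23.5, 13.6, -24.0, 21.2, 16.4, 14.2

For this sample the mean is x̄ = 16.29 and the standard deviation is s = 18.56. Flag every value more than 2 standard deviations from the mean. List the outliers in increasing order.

Cutoffs at x̄ ± 2s: 16.29 ± 2·18.56 = [-20.83, 53.41].
-29.2: z = -2.45, |z| > 2 → outlier.
-24.0: z = -2.17, |z| > 2 → outlier.
53.9: z = 2.03, |z| > 2 → outlier.
Every other value lies within [-20.83, 53.41].

-29.2, -24.0, 53.9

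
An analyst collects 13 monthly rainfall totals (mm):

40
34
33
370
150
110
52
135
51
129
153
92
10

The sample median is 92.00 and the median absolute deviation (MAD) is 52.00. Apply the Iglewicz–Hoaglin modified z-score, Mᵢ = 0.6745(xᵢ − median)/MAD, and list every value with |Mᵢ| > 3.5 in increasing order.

|Mᵢ| > 3.5 ⇔ |xᵢ − 92.00| > 3.5·52.00/0.6745 = 269.83.
So outliers lie outside [-177.83, 361.83].
370: M = 3.61 → outlier.

370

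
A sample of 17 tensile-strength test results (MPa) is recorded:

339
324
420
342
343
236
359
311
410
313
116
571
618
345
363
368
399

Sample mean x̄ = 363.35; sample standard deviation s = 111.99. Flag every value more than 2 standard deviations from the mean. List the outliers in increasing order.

Cutoffs at x̄ ± 2s: 363.35 ± 2·111.99 = [139.37, 587.33].
116: z = -2.21, |z| > 2 → outlier.
618: z = 2.27, |z| > 2 → outlier.
Every other value lies within [139.37, 587.33].

116, 618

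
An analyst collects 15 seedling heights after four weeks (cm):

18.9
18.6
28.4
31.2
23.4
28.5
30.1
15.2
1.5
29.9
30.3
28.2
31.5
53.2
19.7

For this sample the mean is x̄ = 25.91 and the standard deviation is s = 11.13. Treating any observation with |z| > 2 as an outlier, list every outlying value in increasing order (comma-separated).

Cutoffs at x̄ ± 2s: 25.91 ± 2·11.13 = [3.65, 48.17].
1.5: z = -2.19, |z| > 2 → outlier.
53.2: z = 2.45, |z| > 2 → outlier.
Every other value lies within [3.65, 48.17].

1.5, 53.2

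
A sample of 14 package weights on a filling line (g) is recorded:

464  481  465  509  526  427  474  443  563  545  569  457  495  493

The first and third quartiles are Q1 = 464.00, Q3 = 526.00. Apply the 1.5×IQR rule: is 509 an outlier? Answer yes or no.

IQR = Q3 − Q1 = 526.00 − 464.00 = 62.00.
Lower fence = Q1 − 1.5·IQR = 464.00 − 93.00 = 371.00.
Upper fence = Q3 + 1.5·IQR = 526.00 + 93.00 = 619.00.
509 lies within [371.00, 619.00].

no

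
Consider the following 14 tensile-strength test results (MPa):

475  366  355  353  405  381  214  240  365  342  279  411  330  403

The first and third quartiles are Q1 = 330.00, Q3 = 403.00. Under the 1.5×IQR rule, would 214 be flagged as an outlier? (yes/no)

IQR = Q3 − Q1 = 403.00 − 330.00 = 73.00.
Lower fence = Q1 − 1.5·IQR = 330.00 − 109.50 = 220.50.
Upper fence = Q3 + 1.5·IQR = 403.00 + 109.50 = 512.50.
214 lies below the lower fence.

yes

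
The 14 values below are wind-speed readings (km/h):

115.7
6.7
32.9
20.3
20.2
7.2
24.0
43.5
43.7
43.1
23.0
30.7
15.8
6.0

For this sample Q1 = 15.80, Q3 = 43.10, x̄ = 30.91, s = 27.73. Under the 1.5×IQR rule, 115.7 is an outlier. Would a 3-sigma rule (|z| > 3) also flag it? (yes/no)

z = (115.7 − 30.91) / 27.73 = 3.06.
|z| = 3.06 > 3.

yes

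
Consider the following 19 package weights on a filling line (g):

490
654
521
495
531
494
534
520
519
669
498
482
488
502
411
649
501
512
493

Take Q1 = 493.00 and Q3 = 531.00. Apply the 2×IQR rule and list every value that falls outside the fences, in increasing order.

411, 649, 654, 669

IQR = Q3 − Q1 = 531.00 − 493.00 = 38.00.
Lower fence = Q1 − 2·IQR = 493.00 − 76.00 = 417.00.
Upper fence = Q3 + 2·IQR = 531.00 + 76.00 = 607.00.
411 < 417.00 → outlier.
649 > 607.00 → outlier.
654 > 607.00 → outlier.
669 > 607.00 → outlier.
All remaining values lie within [417.00, 607.00].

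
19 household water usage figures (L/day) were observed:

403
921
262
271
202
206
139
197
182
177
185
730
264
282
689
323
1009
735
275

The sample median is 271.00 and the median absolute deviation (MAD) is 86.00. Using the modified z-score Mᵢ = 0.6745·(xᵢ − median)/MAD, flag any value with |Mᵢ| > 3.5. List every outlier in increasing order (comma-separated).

|Mᵢ| > 3.5 ⇔ |xᵢ − 271.00| > 3.5·86.00/0.6745 = 446.26.
So outliers lie outside [-175.26, 717.26].
730: M = 3.60 → outlier.
735: M = 3.64 → outlier.
921: M = 5.10 → outlier.
1009: M = 5.79 → outlier.

730, 735, 921, 1009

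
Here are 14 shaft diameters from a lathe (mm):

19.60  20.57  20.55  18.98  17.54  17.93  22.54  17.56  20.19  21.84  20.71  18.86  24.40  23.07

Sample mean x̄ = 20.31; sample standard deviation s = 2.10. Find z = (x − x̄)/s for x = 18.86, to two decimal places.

-0.69

z = (18.86 − 20.31) / 2.10 = -0.69.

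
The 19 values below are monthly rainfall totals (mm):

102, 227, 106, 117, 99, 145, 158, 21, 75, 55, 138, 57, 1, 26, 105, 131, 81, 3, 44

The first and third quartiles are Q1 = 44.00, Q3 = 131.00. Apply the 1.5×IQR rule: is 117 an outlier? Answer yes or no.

no

IQR = Q3 − Q1 = 131.00 − 44.00 = 87.00.
Lower fence = Q1 − 1.5·IQR = 44.00 − 130.50 = -86.50.
Upper fence = Q3 + 1.5·IQR = 131.00 + 130.50 = 261.50.
117 lies within [-86.50, 261.50].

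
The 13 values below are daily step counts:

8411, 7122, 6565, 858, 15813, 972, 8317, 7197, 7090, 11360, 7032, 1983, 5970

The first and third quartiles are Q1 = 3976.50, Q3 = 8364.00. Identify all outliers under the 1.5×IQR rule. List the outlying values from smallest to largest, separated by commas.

IQR = Q3 − Q1 = 8364.00 − 3976.50 = 4387.50.
Lower fence = Q1 − 1.5·IQR = 3976.50 − 6581.25 = -2604.75.
Upper fence = Q3 + 1.5·IQR = 8364.00 + 6581.25 = 14945.25.
15813 > 14945.25 → outlier.
All remaining values lie within [-2604.75, 14945.25].

15813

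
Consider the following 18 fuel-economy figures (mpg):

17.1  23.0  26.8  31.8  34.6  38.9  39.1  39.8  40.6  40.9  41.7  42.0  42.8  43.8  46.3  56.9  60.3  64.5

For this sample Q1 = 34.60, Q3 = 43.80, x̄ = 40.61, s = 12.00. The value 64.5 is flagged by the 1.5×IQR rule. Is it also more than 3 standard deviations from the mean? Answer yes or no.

no

z = (64.5 − 40.61) / 12.00 = 1.99.
|z| = 1.99 ≤ 3.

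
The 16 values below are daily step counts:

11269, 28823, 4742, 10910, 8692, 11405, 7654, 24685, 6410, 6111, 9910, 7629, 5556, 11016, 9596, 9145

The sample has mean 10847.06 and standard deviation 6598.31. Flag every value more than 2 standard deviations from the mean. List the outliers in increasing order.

Cutoffs at x̄ ± 2s: 10847.06 ± 2·6598.31 = [-2349.56, 24043.68].
24685: z = 2.10, |z| > 2 → outlier.
28823: z = 2.72, |z| > 2 → outlier.
Every other value lies within [-2349.56, 24043.68].

24685, 28823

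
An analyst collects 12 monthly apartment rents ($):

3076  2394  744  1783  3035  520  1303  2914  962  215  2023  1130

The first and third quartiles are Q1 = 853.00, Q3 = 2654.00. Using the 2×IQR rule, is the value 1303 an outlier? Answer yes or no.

no

IQR = Q3 − Q1 = 2654.00 − 853.00 = 1801.00.
Lower fence = Q1 − 2·IQR = 853.00 − 3602.00 = -2749.00.
Upper fence = Q3 + 2·IQR = 2654.00 + 3602.00 = 6256.00.
1303 lies within [-2749.00, 6256.00].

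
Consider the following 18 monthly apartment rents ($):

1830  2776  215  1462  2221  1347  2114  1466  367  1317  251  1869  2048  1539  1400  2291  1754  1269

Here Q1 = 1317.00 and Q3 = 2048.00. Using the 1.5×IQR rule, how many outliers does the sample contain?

IQR = 731.00; fences at 1317.00 − 1096.50 = 220.50 and 2048.00 + 1096.50 = 3144.50.
Outside the cutoffs: 215.

1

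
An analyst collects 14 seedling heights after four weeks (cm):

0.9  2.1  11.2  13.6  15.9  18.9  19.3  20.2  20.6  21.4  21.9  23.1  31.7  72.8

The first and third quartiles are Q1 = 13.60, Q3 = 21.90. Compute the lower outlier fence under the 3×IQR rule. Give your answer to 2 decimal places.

IQR = Q3 − Q1 = 21.90 − 13.60 = 8.30.
Lower fence = Q1 − 3·IQR = 13.60 − 24.90 = -11.30.
Upper fence = Q3 + 3·IQR = 21.90 + 24.90 = 46.80.

-11.30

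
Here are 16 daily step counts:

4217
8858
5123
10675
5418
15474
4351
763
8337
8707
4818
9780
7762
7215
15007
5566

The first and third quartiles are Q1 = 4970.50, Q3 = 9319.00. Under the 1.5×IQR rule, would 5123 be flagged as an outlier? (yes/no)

no

IQR = Q3 − Q1 = 9319.00 − 4970.50 = 4348.50.
Lower fence = Q1 − 1.5·IQR = 4970.50 − 6522.75 = -1552.25.
Upper fence = Q3 + 1.5·IQR = 9319.00 + 6522.75 = 15841.75.
5123 lies within [-1552.25, 15841.75].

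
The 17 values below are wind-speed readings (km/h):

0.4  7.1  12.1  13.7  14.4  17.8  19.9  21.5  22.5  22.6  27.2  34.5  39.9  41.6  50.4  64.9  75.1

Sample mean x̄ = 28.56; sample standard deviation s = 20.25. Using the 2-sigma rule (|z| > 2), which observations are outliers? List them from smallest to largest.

75.1

Cutoffs at x̄ ± 2s: 28.56 ± 2·20.25 = [-11.94, 69.06].
75.1: z = 2.30, |z| > 2 → outlier.
Every other value lies within [-11.94, 69.06].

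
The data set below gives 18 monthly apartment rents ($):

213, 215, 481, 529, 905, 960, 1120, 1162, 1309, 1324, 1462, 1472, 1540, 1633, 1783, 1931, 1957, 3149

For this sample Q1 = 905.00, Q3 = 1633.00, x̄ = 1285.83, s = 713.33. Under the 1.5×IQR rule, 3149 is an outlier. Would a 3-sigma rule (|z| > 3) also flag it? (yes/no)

z = (3149 − 1285.83) / 713.33 = 2.61.
|z| = 2.61 ≤ 3.

no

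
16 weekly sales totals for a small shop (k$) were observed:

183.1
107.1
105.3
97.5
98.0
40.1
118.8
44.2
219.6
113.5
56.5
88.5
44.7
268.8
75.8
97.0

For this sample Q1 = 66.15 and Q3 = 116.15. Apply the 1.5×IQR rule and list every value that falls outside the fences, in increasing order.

IQR = Q3 − Q1 = 116.15 − 66.15 = 50.00.
Lower fence = Q1 − 1.5·IQR = 66.15 − 75.00 = -8.85.
Upper fence = Q3 + 1.5·IQR = 116.15 + 75.00 = 191.15.
219.6 > 191.15 → outlier.
268.8 > 191.15 → outlier.
All remaining values lie within [-8.85, 191.15].

219.6, 268.8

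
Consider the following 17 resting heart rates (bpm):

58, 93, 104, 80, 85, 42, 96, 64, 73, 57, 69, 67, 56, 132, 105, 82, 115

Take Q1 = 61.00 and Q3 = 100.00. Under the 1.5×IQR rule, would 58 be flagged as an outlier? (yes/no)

IQR = Q3 − Q1 = 100.00 − 61.00 = 39.00.
Lower fence = Q1 − 1.5·IQR = 61.00 − 58.50 = 2.50.
Upper fence = Q3 + 1.5·IQR = 100.00 + 58.50 = 158.50.
58 lies within [2.50, 158.50].

no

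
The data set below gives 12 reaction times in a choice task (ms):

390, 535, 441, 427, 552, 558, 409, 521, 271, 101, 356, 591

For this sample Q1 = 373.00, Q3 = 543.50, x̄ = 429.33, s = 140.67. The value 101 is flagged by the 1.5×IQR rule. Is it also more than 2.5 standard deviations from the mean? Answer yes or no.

z = (101 − 429.33) / 140.67 = -2.33.
|z| = 2.33 ≤ 2.5.

no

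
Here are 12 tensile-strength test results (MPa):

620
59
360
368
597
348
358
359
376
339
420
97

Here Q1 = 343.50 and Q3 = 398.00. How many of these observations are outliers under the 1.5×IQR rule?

4

IQR = 54.50; fences at 343.50 − 81.75 = 261.75 and 398.00 + 81.75 = 479.75.
Outside the cutoffs: 59, 97, 597, 620.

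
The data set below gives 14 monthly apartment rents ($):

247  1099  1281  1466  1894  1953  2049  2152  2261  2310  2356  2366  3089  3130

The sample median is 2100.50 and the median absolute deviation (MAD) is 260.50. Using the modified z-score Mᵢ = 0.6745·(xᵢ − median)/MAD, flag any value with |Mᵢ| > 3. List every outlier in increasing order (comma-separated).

247

|Mᵢ| > 3 ⇔ |xᵢ − 2100.50| > 3·260.50/0.6745 = 1158.64.
So outliers lie outside [941.86, 3259.14].
247: M = -4.80 → outlier.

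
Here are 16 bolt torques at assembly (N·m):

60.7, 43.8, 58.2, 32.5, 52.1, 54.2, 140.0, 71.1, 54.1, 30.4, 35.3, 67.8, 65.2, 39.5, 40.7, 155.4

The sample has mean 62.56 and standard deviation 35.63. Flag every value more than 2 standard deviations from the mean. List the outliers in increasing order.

Cutoffs at x̄ ± 2s: 62.56 ± 2·35.63 = [-8.70, 133.82].
140.0: z = 2.17, |z| > 2 → outlier.
155.4: z = 2.61, |z| > 2 → outlier.
Every other value lies within [-8.70, 133.82].

140.0, 155.4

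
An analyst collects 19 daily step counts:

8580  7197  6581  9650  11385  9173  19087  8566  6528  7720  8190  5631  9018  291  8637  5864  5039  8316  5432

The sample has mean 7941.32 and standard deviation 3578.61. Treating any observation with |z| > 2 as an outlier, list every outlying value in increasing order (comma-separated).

Cutoffs at x̄ ± 2s: 7941.32 ± 2·3578.61 = [784.10, 15098.54].
291: z = -2.14, |z| > 2 → outlier.
19087: z = 3.11, |z| > 2 → outlier.
Every other value lies within [784.10, 15098.54].

291, 19087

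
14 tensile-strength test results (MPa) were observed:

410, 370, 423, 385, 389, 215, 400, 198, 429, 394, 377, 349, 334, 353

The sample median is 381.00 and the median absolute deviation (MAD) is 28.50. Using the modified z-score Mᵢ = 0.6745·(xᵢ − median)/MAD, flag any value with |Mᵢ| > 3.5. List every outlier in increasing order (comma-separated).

|Mᵢ| > 3.5 ⇔ |xᵢ − 381.00| > 3.5·28.50/0.6745 = 147.89.
So outliers lie outside [233.11, 528.89].
198: M = -4.33 → outlier.
215: M = -3.93 → outlier.

198, 215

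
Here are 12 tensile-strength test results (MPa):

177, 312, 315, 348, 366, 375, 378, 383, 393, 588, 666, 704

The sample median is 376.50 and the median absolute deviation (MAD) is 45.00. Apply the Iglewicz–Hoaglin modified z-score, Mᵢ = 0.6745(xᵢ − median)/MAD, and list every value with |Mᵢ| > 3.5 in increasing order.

|Mᵢ| > 3.5 ⇔ |xᵢ − 376.50| > 3.5·45.00/0.6745 = 233.51.
So outliers lie outside [142.99, 610.01].
666: M = 4.34 → outlier.
704: M = 4.91 → outlier.

666, 704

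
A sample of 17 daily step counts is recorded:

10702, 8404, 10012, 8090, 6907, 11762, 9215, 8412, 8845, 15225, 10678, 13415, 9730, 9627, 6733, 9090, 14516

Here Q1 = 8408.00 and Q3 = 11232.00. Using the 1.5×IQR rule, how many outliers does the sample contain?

IQR = 2824.00; fences at 8408.00 − 4236.00 = 4172.00 and 11232.00 + 4236.00 = 15468.00.
Every value lies within the cutoffs.

0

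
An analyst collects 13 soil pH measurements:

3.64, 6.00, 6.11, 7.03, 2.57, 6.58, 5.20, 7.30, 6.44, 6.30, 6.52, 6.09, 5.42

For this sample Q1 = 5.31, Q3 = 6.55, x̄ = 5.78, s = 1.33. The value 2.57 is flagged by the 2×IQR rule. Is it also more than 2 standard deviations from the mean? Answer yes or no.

yes

z = (2.57 − 5.78) / 1.33 = -2.41.
|z| = 2.41 > 2.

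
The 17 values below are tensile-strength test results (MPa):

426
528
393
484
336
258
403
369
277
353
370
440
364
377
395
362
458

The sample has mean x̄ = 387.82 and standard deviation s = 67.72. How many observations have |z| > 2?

Cutoffs: x̄ ± 2s = [252.38, 523.26].
Outside the cutoffs: 528.

1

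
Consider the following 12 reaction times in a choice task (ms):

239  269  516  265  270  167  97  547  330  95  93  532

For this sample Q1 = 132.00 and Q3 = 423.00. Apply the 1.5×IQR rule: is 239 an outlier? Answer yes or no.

IQR = Q3 − Q1 = 423.00 − 132.00 = 291.00.
Lower fence = Q1 − 1.5·IQR = 132.00 − 436.50 = -304.50.
Upper fence = Q3 + 1.5·IQR = 423.00 + 436.50 = 859.50.
239 lies within [-304.50, 859.50].

no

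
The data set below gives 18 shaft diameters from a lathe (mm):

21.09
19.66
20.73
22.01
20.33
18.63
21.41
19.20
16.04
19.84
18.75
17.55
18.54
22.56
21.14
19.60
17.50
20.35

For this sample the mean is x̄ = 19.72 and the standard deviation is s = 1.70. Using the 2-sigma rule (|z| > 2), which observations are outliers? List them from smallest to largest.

Cutoffs at x̄ ± 2s: 19.72 ± 2·1.70 = [16.32, 23.12].
16.04: z = -2.16, |z| > 2 → outlier.
Every other value lies within [16.32, 23.12].

16.04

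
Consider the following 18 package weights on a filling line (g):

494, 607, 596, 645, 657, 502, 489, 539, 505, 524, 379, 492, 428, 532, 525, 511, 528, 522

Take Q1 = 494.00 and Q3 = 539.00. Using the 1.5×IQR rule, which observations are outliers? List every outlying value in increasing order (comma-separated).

IQR = Q3 − Q1 = 539.00 − 494.00 = 45.00.
Lower fence = Q1 − 1.5·IQR = 494.00 − 67.50 = 426.50.
Upper fence = Q3 + 1.5·IQR = 539.00 + 67.50 = 606.50.
379 < 426.50 → outlier.
607 > 606.50 → outlier.
645 > 606.50 → outlier.
657 > 606.50 → outlier.
All remaining values lie within [426.50, 606.50].

379, 607, 645, 657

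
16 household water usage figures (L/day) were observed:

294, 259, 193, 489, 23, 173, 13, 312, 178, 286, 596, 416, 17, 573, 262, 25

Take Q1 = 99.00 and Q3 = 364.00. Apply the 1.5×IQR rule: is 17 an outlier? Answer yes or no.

no

IQR = Q3 − Q1 = 364.00 − 99.00 = 265.00.
Lower fence = Q1 − 1.5·IQR = 99.00 − 397.50 = -298.50.
Upper fence = Q3 + 1.5·IQR = 364.00 + 397.50 = 761.50.
17 lies within [-298.50, 761.50].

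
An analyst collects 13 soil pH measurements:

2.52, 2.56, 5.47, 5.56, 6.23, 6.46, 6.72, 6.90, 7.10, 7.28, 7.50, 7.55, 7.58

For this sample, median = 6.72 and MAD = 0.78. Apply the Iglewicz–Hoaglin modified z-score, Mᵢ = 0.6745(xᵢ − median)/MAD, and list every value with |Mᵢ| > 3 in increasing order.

|Mᵢ| > 3 ⇔ |xᵢ − 6.72| > 3·0.78/0.6745 = 3.47.
So outliers lie outside [3.25, 10.19].
2.52: M = -3.63 → outlier.
2.56: M = -3.60 → outlier.

2.52, 2.56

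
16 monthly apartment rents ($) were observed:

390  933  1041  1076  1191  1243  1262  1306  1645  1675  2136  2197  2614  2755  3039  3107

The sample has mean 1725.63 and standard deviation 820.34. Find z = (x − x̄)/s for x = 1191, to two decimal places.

-0.65

z = (1191 − 1725.63) / 820.34 = -0.65.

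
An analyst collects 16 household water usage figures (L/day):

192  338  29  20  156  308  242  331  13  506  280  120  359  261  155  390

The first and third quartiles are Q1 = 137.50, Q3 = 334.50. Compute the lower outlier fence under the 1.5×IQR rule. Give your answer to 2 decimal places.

-158.00

IQR = Q3 − Q1 = 334.50 − 137.50 = 197.00.
Lower fence = Q1 − 1.5·IQR = 137.50 − 295.50 = -158.00.
Upper fence = Q3 + 1.5·IQR = 334.50 + 295.50 = 630.00.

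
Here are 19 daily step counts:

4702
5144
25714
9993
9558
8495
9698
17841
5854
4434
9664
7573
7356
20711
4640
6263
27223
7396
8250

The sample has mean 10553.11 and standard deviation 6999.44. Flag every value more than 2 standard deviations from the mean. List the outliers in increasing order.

25714, 27223

Cutoffs at x̄ ± 2s: 10553.11 ± 2·6999.44 = [-3445.77, 24551.99].
25714: z = 2.17, |z| > 2 → outlier.
27223: z = 2.38, |z| > 2 → outlier.
Every other value lies within [-3445.77, 24551.99].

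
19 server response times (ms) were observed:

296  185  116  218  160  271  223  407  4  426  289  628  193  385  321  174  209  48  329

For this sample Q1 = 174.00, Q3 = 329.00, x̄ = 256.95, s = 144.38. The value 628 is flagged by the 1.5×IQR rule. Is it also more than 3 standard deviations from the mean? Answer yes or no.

z = (628 − 256.95) / 144.38 = 2.57.
|z| = 2.57 ≤ 3.

no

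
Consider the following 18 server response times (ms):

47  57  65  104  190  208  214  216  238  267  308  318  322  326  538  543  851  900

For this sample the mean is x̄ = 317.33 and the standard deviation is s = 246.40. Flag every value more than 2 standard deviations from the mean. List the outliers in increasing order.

851, 900

Cutoffs at x̄ ± 2s: 317.33 ± 2·246.40 = [-175.47, 810.13].
851: z = 2.17, |z| > 2 → outlier.
900: z = 2.36, |z| > 2 → outlier.
Every other value lies within [-175.47, 810.13].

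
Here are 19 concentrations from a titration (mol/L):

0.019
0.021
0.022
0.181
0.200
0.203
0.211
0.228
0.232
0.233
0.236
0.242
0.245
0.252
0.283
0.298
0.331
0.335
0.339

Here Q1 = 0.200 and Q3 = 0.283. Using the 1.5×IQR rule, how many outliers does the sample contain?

3

IQR = 0.083; fences at 0.200 − 0.1245 = 0.0755 and 0.283 + 0.1245 = 0.4075.
Outside the cutoffs: 0.019, 0.021, 0.022.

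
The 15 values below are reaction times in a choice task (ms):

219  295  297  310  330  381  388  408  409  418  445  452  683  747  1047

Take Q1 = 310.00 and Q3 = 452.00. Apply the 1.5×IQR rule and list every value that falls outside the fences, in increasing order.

IQR = Q3 − Q1 = 452.00 − 310.00 = 142.00.
Lower fence = Q1 − 1.5·IQR = 310.00 − 213.00 = 97.00.
Upper fence = Q3 + 1.5·IQR = 452.00 + 213.00 = 665.00.
683 > 665.00 → outlier.
747 > 665.00 → outlier.
1047 > 665.00 → outlier.
All remaining values lie within [97.00, 665.00].

683, 747, 1047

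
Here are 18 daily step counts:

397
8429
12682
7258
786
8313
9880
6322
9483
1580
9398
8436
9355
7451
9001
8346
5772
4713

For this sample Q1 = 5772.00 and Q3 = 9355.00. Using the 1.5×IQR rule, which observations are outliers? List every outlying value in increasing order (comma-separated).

397

IQR = Q3 − Q1 = 9355.00 − 5772.00 = 3583.00.
Lower fence = Q1 − 1.5·IQR = 5772.00 − 5374.50 = 397.50.
Upper fence = Q3 + 1.5·IQR = 9355.00 + 5374.50 = 14729.50.
397 < 397.50 → outlier.
All remaining values lie within [397.50, 14729.50].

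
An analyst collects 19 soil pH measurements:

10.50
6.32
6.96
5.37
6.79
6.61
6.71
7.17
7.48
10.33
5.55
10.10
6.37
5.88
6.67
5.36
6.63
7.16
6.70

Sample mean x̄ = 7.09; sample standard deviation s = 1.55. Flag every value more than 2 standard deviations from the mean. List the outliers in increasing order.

10.33, 10.50

Cutoffs at x̄ ± 2s: 7.09 ± 2·1.55 = [3.99, 10.19].
10.33: z = 2.09, |z| > 2 → outlier.
10.50: z = 2.20, |z| > 2 → outlier.
Every other value lies within [3.99, 10.19].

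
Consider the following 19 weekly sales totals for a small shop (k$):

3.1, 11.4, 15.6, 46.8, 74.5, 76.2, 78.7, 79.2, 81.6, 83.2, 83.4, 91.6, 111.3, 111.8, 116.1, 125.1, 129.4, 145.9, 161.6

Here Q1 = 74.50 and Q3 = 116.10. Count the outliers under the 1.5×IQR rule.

2

IQR = 41.60; fences at 74.50 − 62.40 = 12.10 and 116.10 + 62.40 = 178.50.
Outside the cutoffs: 3.1, 11.4.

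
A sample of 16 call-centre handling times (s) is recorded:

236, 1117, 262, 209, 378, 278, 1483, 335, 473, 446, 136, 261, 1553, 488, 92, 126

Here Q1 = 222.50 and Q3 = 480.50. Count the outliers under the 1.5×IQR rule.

IQR = 258.00; fences at 222.50 − 387.00 = -164.50 and 480.50 + 387.00 = 867.50.
Outside the cutoffs: 1117, 1483, 1553.

3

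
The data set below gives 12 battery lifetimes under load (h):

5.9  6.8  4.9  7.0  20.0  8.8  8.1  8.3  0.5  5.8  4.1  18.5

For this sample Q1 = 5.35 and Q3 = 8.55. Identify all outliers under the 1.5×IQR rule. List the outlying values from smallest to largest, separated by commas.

0.5, 18.5, 20.0

IQR = Q3 − Q1 = 8.55 − 5.35 = 3.20.
Lower fence = Q1 − 1.5·IQR = 5.35 − 4.80 = 0.55.
Upper fence = Q3 + 1.5·IQR = 8.55 + 4.80 = 13.35.
0.5 < 0.55 → outlier.
18.5 > 13.35 → outlier.
20.0 > 13.35 → outlier.
All remaining values lie within [0.55, 13.35].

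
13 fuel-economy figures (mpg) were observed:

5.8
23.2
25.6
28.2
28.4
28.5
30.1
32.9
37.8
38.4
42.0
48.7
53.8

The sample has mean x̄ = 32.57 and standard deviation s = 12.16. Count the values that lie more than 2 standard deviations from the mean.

1

Cutoffs: x̄ ± 2s = [8.25, 56.89].
Outside the cutoffs: 5.8.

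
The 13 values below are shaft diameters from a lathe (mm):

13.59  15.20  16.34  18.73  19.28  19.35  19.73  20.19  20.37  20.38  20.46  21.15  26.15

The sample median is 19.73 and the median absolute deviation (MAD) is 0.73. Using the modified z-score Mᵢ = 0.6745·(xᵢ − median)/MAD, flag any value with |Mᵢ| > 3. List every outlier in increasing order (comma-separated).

|Mᵢ| > 3 ⇔ |xᵢ − 19.73| > 3·0.73/0.6745 = 3.25.
So outliers lie outside [16.48, 22.98].
13.59: M = -5.67 → outlier.
15.20: M = -4.19 → outlier.
16.34: M = -3.13 → outlier.
26.15: M = 5.93 → outlier.

13.59, 15.20, 16.34, 26.15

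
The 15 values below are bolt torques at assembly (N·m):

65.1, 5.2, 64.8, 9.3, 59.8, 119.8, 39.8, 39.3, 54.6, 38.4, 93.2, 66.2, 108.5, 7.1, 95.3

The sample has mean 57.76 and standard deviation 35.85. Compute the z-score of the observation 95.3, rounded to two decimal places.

1.05

z = (95.3 − 57.76) / 35.85 = 1.05.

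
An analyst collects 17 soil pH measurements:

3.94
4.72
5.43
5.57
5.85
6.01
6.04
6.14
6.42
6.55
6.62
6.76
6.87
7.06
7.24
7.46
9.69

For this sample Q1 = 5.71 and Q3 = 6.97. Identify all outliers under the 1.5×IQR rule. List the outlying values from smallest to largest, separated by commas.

IQR = Q3 − Q1 = 6.97 − 5.71 = 1.26.
Lower fence = Q1 − 1.5·IQR = 5.71 − 1.89 = 3.82.
Upper fence = Q3 + 1.5·IQR = 6.97 + 1.89 = 8.86.
9.69 > 8.86 → outlier.
All remaining values lie within [3.82, 8.86].

9.69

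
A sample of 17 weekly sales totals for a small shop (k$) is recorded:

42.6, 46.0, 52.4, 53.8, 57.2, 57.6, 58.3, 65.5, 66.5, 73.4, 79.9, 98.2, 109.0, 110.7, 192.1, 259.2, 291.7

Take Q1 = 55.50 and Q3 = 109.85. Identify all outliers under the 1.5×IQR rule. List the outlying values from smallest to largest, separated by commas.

192.1, 259.2, 291.7

IQR = Q3 − Q1 = 109.85 − 55.50 = 54.35.
Lower fence = Q1 − 1.5·IQR = 55.50 − 81.525 = -26.025.
Upper fence = Q3 + 1.5·IQR = 109.85 + 81.525 = 191.375.
192.1 > 191.375 → outlier.
259.2 > 191.375 → outlier.
291.7 > 191.375 → outlier.
All remaining values lie within [-26.025, 191.375].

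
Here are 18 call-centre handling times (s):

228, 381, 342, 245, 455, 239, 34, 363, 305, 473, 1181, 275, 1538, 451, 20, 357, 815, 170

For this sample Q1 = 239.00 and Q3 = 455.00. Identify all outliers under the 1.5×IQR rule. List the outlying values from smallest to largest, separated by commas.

IQR = Q3 − Q1 = 455.00 − 239.00 = 216.00.
Lower fence = Q1 − 1.5·IQR = 239.00 − 324.00 = -85.00.
Upper fence = Q3 + 1.5·IQR = 455.00 + 324.00 = 779.00.
815 > 779.00 → outlier.
1181 > 779.00 → outlier.
1538 > 779.00 → outlier.
All remaining values lie within [-85.00, 779.00].

815, 1181, 1538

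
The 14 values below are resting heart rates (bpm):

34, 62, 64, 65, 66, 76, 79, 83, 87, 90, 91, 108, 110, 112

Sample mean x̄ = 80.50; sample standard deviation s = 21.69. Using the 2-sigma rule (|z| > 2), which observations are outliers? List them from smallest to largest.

34

Cutoffs at x̄ ± 2s: 80.50 ± 2·21.69 = [37.12, 123.88].
34: z = -2.14, |z| > 2 → outlier.
Every other value lies within [37.12, 123.88].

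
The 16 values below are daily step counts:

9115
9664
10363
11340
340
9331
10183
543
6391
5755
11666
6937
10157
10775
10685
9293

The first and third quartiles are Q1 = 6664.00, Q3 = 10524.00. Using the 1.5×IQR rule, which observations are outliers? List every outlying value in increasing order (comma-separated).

IQR = Q3 − Q1 = 10524.00 − 6664.00 = 3860.00.
Lower fence = Q1 − 1.5·IQR = 6664.00 − 5790.00 = 874.00.
Upper fence = Q3 + 1.5·IQR = 10524.00 + 5790.00 = 16314.00.
340 < 874.00 → outlier.
543 < 874.00 → outlier.
All remaining values lie within [874.00, 16314.00].

340, 543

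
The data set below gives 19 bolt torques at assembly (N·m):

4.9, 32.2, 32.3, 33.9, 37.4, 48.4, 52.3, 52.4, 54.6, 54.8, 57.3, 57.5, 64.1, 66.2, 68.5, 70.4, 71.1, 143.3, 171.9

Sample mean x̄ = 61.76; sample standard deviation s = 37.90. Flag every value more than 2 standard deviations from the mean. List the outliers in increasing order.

Cutoffs at x̄ ± 2s: 61.76 ± 2·37.90 = [-14.04, 137.56].
143.3: z = 2.15, |z| > 2 → outlier.
171.9: z = 2.91, |z| > 2 → outlier.
Every other value lies within [-14.04, 137.56].

143.3, 171.9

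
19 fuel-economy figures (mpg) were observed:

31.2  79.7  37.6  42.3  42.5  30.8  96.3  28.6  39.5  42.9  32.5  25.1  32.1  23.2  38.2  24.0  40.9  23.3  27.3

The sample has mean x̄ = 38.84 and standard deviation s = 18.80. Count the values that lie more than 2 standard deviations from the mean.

Cutoffs: x̄ ± 2s = [1.24, 76.44].
Outside the cutoffs: 79.7, 96.3.

2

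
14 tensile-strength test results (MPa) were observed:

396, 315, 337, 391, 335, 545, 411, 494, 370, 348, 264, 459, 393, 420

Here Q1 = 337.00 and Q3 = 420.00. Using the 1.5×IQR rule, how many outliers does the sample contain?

IQR = 83.00; fences at 337.00 − 124.50 = 212.50 and 420.00 + 124.50 = 544.50.
Outside the cutoffs: 545.

1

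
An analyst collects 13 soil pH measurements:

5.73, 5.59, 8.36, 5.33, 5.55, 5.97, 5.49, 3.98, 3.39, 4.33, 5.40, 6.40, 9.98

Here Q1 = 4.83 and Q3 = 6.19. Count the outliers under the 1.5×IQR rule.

2

IQR = 1.36; fences at 4.83 − 2.04 = 2.79 and 6.19 + 2.04 = 8.23.
Outside the cutoffs: 8.36, 9.98.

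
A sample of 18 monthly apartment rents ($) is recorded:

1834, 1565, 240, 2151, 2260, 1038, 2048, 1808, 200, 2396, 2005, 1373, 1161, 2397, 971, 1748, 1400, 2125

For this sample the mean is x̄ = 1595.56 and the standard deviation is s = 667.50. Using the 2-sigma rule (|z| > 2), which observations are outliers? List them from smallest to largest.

Cutoffs at x̄ ± 2s: 1595.56 ± 2·667.50 = [260.56, 2930.56].
200: z = -2.09, |z| > 2 → outlier.
240: z = -2.03, |z| > 2 → outlier.
Every other value lies within [260.56, 2930.56].

200, 240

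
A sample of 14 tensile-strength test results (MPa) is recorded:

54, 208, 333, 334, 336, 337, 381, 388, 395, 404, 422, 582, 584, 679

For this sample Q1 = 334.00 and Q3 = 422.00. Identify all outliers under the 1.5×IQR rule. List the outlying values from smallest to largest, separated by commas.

IQR = Q3 − Q1 = 422.00 − 334.00 = 88.00.
Lower fence = Q1 − 1.5·IQR = 334.00 − 132.00 = 202.00.
Upper fence = Q3 + 1.5·IQR = 422.00 + 132.00 = 554.00.
54 < 202.00 → outlier.
582 > 554.00 → outlier.
584 > 554.00 → outlier.
679 > 554.00 → outlier.
All remaining values lie within [202.00, 554.00].

54, 582, 584, 679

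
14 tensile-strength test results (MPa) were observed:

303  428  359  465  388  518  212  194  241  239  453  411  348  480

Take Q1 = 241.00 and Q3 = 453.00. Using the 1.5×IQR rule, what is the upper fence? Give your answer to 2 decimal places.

771.00

IQR = Q3 − Q1 = 453.00 − 241.00 = 212.00.
Lower fence = Q1 − 1.5·IQR = 241.00 − 318.00 = -77.00.
Upper fence = Q3 + 1.5·IQR = 453.00 + 318.00 = 771.00.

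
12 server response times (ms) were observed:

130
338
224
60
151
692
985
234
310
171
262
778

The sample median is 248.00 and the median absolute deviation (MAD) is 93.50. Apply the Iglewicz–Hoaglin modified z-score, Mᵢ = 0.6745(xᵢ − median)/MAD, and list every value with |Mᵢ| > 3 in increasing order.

|Mᵢ| > 3 ⇔ |xᵢ − 248.00| > 3·93.50/0.6745 = 415.86.
So outliers lie outside [-167.86, 663.86].
692: M = 3.20 → outlier.
778: M = 3.82 → outlier.
985: M = 5.32 → outlier.

692, 778, 985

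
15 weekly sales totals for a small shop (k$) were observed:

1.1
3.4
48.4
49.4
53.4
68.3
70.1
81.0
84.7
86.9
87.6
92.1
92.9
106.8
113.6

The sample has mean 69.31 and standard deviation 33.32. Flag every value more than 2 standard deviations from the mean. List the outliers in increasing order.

1.1

Cutoffs at x̄ ± 2s: 69.31 ± 2·33.32 = [2.67, 135.95].
1.1: z = -2.05, |z| > 2 → outlier.
Every other value lies within [2.67, 135.95].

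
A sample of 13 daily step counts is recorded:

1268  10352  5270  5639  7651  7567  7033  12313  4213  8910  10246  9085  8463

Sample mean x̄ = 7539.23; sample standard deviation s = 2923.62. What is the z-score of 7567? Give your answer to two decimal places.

z = (7567 − 7539.23) / 2923.62 = 0.01.

0.01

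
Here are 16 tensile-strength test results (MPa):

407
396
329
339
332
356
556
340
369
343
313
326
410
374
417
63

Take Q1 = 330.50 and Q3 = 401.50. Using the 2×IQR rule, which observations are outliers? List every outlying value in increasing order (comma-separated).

63, 556

IQR = Q3 − Q1 = 401.50 − 330.50 = 71.00.
Lower fence = Q1 − 2·IQR = 330.50 − 142.00 = 188.50.
Upper fence = Q3 + 2·IQR = 401.50 + 142.00 = 543.50.
63 < 188.50 → outlier.
556 > 543.50 → outlier.
All remaining values lie within [188.50, 543.50].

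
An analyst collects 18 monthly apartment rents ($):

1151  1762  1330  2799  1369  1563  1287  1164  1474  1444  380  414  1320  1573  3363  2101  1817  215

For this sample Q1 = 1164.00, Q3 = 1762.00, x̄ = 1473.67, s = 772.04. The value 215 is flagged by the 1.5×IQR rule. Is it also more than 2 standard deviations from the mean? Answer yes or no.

z = (215 − 1473.67) / 772.04 = -1.63.
|z| = 1.63 ≤ 2.

no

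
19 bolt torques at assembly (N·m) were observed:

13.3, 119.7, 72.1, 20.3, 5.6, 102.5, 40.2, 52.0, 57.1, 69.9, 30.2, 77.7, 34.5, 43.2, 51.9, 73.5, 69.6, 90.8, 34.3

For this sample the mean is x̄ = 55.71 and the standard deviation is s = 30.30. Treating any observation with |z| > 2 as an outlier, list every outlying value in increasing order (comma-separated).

Cutoffs at x̄ ± 2s: 55.71 ± 2·30.30 = [-4.89, 116.31].
119.7: z = 2.11, |z| > 2 → outlier.
Every other value lies within [-4.89, 116.31].

119.7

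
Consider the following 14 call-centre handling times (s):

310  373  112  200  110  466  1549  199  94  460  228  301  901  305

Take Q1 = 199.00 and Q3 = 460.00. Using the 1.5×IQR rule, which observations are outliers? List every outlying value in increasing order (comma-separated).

IQR = Q3 − Q1 = 460.00 − 199.00 = 261.00.
Lower fence = Q1 − 1.5·IQR = 199.00 − 391.50 = -192.50.
Upper fence = Q3 + 1.5·IQR = 460.00 + 391.50 = 851.50.
901 > 851.50 → outlier.
1549 > 851.50 → outlier.
All remaining values lie within [-192.50, 851.50].

901, 1549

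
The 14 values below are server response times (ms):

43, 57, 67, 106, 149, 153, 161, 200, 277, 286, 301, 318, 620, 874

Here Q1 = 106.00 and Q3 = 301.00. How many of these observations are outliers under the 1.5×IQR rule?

IQR = 195.00; fences at 106.00 − 292.50 = -186.50 and 301.00 + 292.50 = 593.50.
Outside the cutoffs: 620, 874.

2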